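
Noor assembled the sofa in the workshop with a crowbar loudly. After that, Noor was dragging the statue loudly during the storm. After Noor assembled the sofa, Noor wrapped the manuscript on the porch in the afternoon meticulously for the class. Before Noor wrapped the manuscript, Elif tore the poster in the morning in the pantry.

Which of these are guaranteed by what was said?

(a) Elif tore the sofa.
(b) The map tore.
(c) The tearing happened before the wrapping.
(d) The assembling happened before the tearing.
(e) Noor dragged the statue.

(a) Not entailed — Elif tore the poster, not the sofa; the sofa belongs to the assembling event.
(b) Not entailed — the poster is what tore, not the map.
(c) Entailed — the narrative places the tearing before the wrapping.
(d) Not entailed — the narrative doesn't order the assembling relative to the tearing.
(e) Entailed — 'drag' is an activity; 'was dragging' entails that some dragging happened, so 'dragged' holds.

(c), (e)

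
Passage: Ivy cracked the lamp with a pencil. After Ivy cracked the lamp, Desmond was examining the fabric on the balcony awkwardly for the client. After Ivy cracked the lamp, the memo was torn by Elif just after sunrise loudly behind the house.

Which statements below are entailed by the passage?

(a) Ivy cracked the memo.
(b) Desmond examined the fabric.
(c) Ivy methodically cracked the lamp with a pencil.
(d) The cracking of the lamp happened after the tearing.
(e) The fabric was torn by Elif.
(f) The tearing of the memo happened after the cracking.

(b), (f)

(a) Not entailed — Ivy cracked the lamp, not the memo; the memo belongs to the tearing event.
(b) Entailed — 'examine' is an activity; 'was examining' entails that some examining happened, so 'examined' holds.
(c) Not entailed — 'methodically' adds information not in the original event.
(d) Not entailed — the narrative places the cracking before the tearing, not after.
(e) Not entailed — Elif tore the memo, not the fabric; the fabric belongs to the examining event.
(f) Entailed — the narrative places the cracking before the tearing.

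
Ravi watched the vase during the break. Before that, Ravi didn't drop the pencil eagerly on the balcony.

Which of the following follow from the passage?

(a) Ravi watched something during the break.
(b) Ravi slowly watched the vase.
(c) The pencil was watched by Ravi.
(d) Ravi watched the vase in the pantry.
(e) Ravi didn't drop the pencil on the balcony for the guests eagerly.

(a) Entailed — every conjunct here is already in the original watching event.
(b) Not entailed — 'slowly' adds information not in the original event.
(c) Not entailed — Ravi watched the vase, not the pencil; the pencil belongs to the dropping event.
(d) Not entailed — 'in the pantry' adds information not in the original event.
(e) Entailed — under negation, adding a further restriction is entailed: if no such dropping event occurred, none occurred for the guests either.

(a), (e)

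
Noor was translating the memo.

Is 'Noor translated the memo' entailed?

no

'was translating' is progressive; for an accomplishment like 'translate the memo', it doesn't entail completion.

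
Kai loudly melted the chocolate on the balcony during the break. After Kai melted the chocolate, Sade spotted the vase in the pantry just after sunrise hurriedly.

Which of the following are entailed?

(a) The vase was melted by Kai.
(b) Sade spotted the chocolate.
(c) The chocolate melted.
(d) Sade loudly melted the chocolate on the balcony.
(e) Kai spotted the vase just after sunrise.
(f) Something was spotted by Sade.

(c), (f)

(a) Not entailed — Kai melted the chocolate, not the vase; the vase belongs to the spotting event.
(b) Not entailed — Sade spotted the vase, not the chocolate; the chocolate belongs to the melting event.
(c) Entailed — 'Kai melted the chocolate' is causative; it entails the inchoative 'the chocolate melted'.
(d) Not entailed — the passage has Kai melting the chocolate, not Sade.
(e) Not entailed — the passage has Sade spotting the vase, not Kai.
(f) Entailed — this follows by dropping conjuncts from the spotting event's description.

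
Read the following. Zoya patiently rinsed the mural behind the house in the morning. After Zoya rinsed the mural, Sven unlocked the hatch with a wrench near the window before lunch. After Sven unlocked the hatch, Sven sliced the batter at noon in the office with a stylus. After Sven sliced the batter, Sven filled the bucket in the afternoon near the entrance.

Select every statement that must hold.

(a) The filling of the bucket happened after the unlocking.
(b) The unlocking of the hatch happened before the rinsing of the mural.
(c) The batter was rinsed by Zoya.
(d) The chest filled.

(a) Entailed — the narrative places the unlocking before the filling.
(b) Not entailed — the narrative places the rinsing before the unlocking, not after.
(c) Not entailed — Zoya rinsed the mural, not the batter; the batter belongs to the slicing event.
(d) Not entailed — the bucket is what filled, not the chest.

(a)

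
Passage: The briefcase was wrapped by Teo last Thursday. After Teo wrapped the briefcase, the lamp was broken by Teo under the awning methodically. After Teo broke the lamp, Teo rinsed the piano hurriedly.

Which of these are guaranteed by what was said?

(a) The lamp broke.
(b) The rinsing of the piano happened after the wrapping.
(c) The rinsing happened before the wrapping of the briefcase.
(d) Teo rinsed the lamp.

(a) Entailed — 'Teo broke the lamp' is causative; it entails the inchoative 'the lamp broke'.
(b) Entailed — the narrative places the wrapping before the rinsing.
(c) Not entailed — the narrative places the wrapping before the rinsing, not after.
(d) Not entailed — Teo rinsed the piano, not the lamp; the lamp belongs to the breaking event.

(a), (b)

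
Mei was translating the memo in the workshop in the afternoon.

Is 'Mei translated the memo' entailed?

no

'was translating' is progressive; for an accomplishment like 'translate the memo', it doesn't entail completion.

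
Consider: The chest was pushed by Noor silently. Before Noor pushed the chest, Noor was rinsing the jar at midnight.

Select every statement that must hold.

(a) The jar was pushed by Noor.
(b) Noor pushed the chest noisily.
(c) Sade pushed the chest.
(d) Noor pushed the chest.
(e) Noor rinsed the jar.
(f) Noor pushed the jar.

(d), (e)

(a) Not entailed — Noor pushed the chest, not the jar; the jar belongs to the rinsing event.
(b) Not entailed — 'noisily' adds a manner not in (and inconsistent with) the original.
(c) Not entailed — the passage has Noor pushing the chest, not Sade.
(d) Entailed — dropping 'silently' leaves a sub-description the original still satisfies.
(e) Entailed — 'rinse' is an activity; 'was rinsing' entails that some rinsing happened, so 'rinsed' holds.
(f) Not entailed — Noor pushed the chest, not the jar; the jar belongs to the rinsing event.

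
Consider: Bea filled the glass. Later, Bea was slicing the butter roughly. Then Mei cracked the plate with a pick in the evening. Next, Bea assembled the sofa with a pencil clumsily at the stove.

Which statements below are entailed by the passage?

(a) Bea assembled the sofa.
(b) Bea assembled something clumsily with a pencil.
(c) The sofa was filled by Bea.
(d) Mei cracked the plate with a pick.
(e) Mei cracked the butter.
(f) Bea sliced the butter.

(a) Entailed — the original entails any weakening of itself; this just drops 'at the stove', 'with a pencil', 'clumsily'.
(b) Entailed — every conjunct here is already in the original assembling event.
(c) Not entailed — Bea filled the glass, not the sofa; the sofa belongs to the assembling event.
(d) Entailed — the original entails any weakening of itself; this just drops 'in the evening'.
(e) Not entailed — Mei cracked the plate, not the butter; the butter belongs to the slicing event.
(f) Not entailed — 'was slicing' is progressive on an accomplishment; it does not entail the completed 'sliced'.

(a), (b), (d)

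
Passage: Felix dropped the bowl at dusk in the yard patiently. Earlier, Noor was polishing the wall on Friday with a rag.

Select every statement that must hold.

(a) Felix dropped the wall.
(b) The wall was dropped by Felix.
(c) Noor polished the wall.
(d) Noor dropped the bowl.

(c)

(a) Not entailed — Felix dropped the bowl, not the wall; the wall belongs to the polishing event.
(b) Not entailed — Felix dropped the bowl, not the wall; the wall belongs to the polishing event.
(c) Entailed — 'polish' is an activity; 'was polishing' entails that some polishing happened, so 'polished' holds.
(d) Not entailed — the passage has Felix dropping the bowl, not Noor.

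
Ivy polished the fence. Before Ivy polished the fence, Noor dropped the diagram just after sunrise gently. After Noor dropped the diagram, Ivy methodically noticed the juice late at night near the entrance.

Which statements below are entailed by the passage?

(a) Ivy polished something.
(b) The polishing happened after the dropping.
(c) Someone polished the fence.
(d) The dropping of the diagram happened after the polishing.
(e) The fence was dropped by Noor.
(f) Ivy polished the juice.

(a) Entailed — this follows by dropping conjuncts from the polishing event's description.
(b) Entailed — the narrative places the dropping before the polishing.
(c) Entailed — the original entails any weakening of itself; this just generalizes the agent.
(d) Not entailed — the narrative places the dropping before the polishing, not after.
(e) Not entailed — Noor dropped the diagram, not the fence; the fence belongs to the polishing event.
(f) Not entailed — Ivy polished the fence, not the juice; the juice belongs to the noticing event.

(a), (b), (c)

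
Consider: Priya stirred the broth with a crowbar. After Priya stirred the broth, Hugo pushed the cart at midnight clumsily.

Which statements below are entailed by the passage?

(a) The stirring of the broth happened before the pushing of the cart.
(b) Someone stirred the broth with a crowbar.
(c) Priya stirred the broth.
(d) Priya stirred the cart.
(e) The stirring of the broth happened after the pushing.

(a) Entailed — the narrative places the stirring before the pushing.
(b) Entailed — generalizing the agent leaves a sub-description the original still satisfies.
(c) Entailed — this follows by dropping conjuncts from the stirring event's description.
(d) Not entailed — Priya stirred the broth, not the cart; the cart belongs to the pushing event.
(e) Not entailed — the narrative places the stirring before the pushing, not after.

(a), (b), (c)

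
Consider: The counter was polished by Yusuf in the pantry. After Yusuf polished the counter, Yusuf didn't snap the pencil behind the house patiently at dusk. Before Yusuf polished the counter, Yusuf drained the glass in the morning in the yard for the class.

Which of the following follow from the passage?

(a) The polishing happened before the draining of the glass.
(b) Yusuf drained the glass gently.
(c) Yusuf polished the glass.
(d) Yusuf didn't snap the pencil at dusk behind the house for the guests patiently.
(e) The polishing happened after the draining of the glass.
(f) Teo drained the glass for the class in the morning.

(d), (e)

(a) Not entailed — the narrative places the draining before the polishing, not after.
(b) Not entailed — 'gently' adds information not in the original event.
(c) Not entailed — Yusuf polished the counter, not the glass; the glass belongs to the draining event.
(d) Entailed — under negation, adding a further restriction is entailed: if no such snapping event occurred, none occurred for the guests either.
(e) Entailed — the narrative places the draining before the polishing.
(f) Not entailed — the passage has Yusuf draining the glass, not Teo.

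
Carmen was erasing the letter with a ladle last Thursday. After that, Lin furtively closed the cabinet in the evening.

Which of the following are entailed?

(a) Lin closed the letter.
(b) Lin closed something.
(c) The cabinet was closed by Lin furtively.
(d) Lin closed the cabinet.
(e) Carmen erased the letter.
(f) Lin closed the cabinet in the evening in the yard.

(b), (c), (d)

(a) Not entailed — Lin closed the cabinet, not the letter; the letter belongs to the erasing event.
(b) Entailed — the original entails any weakening of itself; this just drops 'furtively', 'in the evening' and generalizes the patient.
(c) Entailed — this follows by dropping conjuncts from the closing event's description.
(d) Entailed — every conjunct here is already in the original closing event.
(e) Not entailed — 'was erasing' is progressive on an accomplishment; it does not entail the completed 'erased'.
(f) Not entailed — 'in the yard' adds information not in the original event.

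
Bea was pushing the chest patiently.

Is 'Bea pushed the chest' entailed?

yes

'push' is atelic; if Bea was pushing the chest, then Bea pushed the chest (for some time).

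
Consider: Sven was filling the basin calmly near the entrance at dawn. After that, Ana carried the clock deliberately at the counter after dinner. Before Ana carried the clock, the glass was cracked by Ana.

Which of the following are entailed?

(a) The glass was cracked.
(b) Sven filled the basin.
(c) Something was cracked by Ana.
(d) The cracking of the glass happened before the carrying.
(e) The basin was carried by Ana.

(a) Entailed — generalizing the agent leaves a sub-description the original still satisfies.
(b) Not entailed — 'was filling' is progressive on an accomplishment; it does not entail the completed 'filled'.
(c) Entailed — every conjunct here is already in the original cracking event.
(d) Entailed — the narrative places the cracking before the carrying.
(e) Not entailed — Ana carried the clock, not the basin; the basin belongs to the filling event.

(a), (c), (d)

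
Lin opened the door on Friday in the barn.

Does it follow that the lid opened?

no

Nothing is said about any lid; only the door is affected.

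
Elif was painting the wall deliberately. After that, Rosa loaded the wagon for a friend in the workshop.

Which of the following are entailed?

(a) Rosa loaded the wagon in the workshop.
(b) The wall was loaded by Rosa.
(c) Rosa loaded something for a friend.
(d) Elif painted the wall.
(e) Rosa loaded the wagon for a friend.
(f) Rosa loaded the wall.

(a), (c), (e)

(a) Entailed — dropping 'for a friend' leaves a sub-description the original still satisfies.
(b) Not entailed — Rosa loaded the wagon, not the wall; the wall belongs to the painting event.
(c) Entailed — the original entails any weakening of itself; this just drops 'in the workshop' and generalizes the patient.
(d) Not entailed — 'was painting' is progressive on an accomplishment; it does not entail the completed 'painted'.
(e) Entailed — dropping 'in the workshop' leaves a sub-description the original still satisfies.
(f) Not entailed — Rosa loaded the wagon, not the wall; the wall belongs to the painting event.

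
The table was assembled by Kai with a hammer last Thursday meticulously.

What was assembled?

'the table' marks the patient of the assembling event.

the table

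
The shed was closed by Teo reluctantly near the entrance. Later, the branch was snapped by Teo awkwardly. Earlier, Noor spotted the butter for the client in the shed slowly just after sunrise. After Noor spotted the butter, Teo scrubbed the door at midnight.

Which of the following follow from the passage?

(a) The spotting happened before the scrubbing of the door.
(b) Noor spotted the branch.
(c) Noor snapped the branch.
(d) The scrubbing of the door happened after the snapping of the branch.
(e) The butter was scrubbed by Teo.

(a)

(a) Entailed — the narrative places the spotting before the scrubbing.
(b) Not entailed — Noor spotted the butter, not the branch; the branch belongs to the snapping event.
(c) Not entailed — the passage has Teo snapping the branch, not Noor.
(d) Not entailed — the narrative doesn't order the snapping relative to the scrubbing.
(e) Not entailed — Teo scrubbed the door, not the butter; the butter belongs to the spotting event.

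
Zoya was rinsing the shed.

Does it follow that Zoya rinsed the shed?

yes

'rinse' is atelic; if Zoya was rinsing the shed, then Zoya rinsed the shed (for some time).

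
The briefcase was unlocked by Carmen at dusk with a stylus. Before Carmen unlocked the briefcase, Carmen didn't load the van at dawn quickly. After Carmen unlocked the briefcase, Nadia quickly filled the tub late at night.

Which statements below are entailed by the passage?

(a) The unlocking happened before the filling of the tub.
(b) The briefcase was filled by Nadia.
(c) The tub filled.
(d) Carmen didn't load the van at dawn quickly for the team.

(a), (c), (d)

(a) Entailed — the narrative places the unlocking before the filling.
(b) Not entailed — Nadia filled the tub, not the briefcase; the briefcase belongs to the unlocking event.
(c) Entailed — 'Nadia filled the tub' is causative; it entails the inchoative 'the tub filled'.
(d) Entailed — under negation, adding a further restriction is entailed: if no such loading event occurred, none occurred for the team either.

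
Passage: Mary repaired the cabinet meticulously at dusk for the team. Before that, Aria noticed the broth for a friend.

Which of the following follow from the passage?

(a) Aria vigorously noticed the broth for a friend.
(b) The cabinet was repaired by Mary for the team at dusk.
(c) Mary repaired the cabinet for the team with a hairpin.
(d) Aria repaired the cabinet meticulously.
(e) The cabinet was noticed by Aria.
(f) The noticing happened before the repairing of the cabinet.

(a) Not entailed — 'vigorously' adds information not in the original event.
(b) Entailed — the original entails any weakening of itself; this just drops 'meticulously'.
(c) Not entailed — 'with a hairpin' adds information not in the original event.
(d) Not entailed — the passage has Mary repairing the cabinet, not Aria.
(e) Not entailed — Aria noticed the broth, not the cabinet; the cabinet belongs to the repairing event.
(f) Entailed — the narrative places the noticing before the repairing.

(b), (f)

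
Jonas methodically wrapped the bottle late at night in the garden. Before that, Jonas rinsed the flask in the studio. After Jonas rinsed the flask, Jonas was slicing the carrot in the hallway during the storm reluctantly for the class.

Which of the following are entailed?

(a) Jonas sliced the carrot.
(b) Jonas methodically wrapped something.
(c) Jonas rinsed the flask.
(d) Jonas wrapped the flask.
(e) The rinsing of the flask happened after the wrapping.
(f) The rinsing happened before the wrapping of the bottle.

(a) Not entailed — 'was slicing' is progressive on an accomplishment; it does not entail the completed 'sliced'.
(b) Entailed — every conjunct here is already in the original wrapping event.
(c) Entailed — the original entails any weakening of itself; this just drops 'in the studio'.
(d) Not entailed — Jonas wrapped the bottle, not the flask; the flask belongs to the rinsing event.
(e) Not entailed — the narrative places the rinsing before the wrapping, not after.
(f) Entailed — the narrative places the rinsing before the wrapping.

(b), (c), (f)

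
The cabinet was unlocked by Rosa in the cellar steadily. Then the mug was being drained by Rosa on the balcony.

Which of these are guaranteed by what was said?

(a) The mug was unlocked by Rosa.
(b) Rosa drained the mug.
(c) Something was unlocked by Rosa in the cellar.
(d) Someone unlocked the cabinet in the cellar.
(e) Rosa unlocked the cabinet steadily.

(a) Not entailed — Rosa unlocked the cabinet, not the mug; the mug belongs to the draining event.
(b) Not entailed — 'was draining' is progressive on an accomplishment; it does not entail the completed 'drained'.
(c) Entailed — this follows by dropping conjuncts from the unlocking event's description.
(d) Entailed — the original entails any weakening of itself; this just drops 'steadily' and generalizes the agent.
(e) Entailed — dropping 'in the cellar' leaves a sub-description the original still satisfies.

(c), (d), (e)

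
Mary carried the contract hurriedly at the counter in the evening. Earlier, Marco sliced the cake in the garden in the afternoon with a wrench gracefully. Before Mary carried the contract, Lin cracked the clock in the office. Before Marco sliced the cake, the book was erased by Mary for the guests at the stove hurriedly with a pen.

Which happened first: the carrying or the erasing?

The connectives place the erasing before the carrying.

the erasing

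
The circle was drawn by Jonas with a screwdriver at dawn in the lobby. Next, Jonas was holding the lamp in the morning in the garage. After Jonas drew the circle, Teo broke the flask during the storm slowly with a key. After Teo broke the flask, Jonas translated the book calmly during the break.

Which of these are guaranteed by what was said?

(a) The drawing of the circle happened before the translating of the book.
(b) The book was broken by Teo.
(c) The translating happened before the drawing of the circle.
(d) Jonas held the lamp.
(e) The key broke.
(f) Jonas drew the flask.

(a), (d)

(a) Entailed — the narrative places the drawing before the translating.
(b) Not entailed — Teo broke the flask, not the book; the book belongs to the translating event.
(c) Not entailed — the narrative places the drawing before the translating, not after.
(d) Entailed — 'hold' is an activity; 'was holding' entails that some holding happened, so 'held' holds.
(e) Not entailed — the flask is what broke, not the key.
(f) Not entailed — Jonas drew the circle, not the flask; the flask belongs to the breaking event.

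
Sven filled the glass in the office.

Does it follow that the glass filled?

'Sven filled the glass' is the causative; it entails the inchoative 'the glass filled'.

yes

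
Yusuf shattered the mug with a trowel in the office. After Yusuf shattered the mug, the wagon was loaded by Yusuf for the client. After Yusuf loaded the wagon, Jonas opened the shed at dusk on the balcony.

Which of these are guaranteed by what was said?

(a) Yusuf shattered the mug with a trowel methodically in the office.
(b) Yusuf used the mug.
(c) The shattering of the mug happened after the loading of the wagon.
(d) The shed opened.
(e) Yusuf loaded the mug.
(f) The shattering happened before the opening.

(d), (f)

(a) Not entailed — 'methodically' adds information not in the original event.
(b) Not entailed — the mug is the patient, not an instrument — Yusuf used a trowel.
(c) Not entailed — the narrative places the shattering before the loading, not after.
(d) Entailed — 'Jonas opened the shed' is causative; it entails the inchoative 'the shed opened'.
(e) Not entailed — Yusuf loaded the wagon, not the mug; the mug belongs to the shattering event.
(f) Entailed — the narrative places the shattering before the opening.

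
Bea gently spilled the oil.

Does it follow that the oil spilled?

'Bea spilled the oil' is the causative; it entails the inchoative 'the oil spilled'.

yes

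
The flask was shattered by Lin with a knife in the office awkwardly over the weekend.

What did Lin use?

a knife

'with a knife' marks the instrument of the shattering event.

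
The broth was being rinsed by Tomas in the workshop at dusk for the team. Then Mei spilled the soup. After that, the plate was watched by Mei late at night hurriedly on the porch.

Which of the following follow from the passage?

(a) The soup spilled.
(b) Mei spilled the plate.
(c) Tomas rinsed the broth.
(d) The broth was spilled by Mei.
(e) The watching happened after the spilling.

(a), (c), (e)

(a) Entailed — 'Mei spilled the soup' is causative; it entails the inchoative 'the soup spilled'.
(b) Not entailed — Mei spilled the soup, not the plate; the plate belongs to the watching event.
(c) Entailed — 'rinse' is an activity; 'was rinsing' entails that some rinsing happened, so 'rinsed' holds.
(d) Not entailed — Mei spilled the soup, not the broth; the broth belongs to the rinsing event.
(e) Entailed — the narrative places the spilling before the watching.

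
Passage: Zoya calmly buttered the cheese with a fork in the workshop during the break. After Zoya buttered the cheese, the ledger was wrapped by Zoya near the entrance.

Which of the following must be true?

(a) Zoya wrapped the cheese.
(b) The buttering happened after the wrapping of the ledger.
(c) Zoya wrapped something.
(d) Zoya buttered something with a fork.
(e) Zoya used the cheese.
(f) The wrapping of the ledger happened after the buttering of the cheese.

(c), (d), (f)

(a) Not entailed — Zoya wrapped the ledger, not the cheese; the cheese belongs to the buttering event.
(b) Not entailed — the narrative places the buttering before the wrapping, not after.
(c) Entailed — the original entails any weakening of itself; this just drops 'near the entrance' and generalizes the patient.
(d) Entailed — the original entails any weakening of itself; this just drops 'during the break', 'calmly', 'in the workshop' and generalizes the patient.
(e) Not entailed — the cheese is the patient, not an instrument — Zoya used a fork.
(f) Entailed — the narrative places the buttering before the wrapping.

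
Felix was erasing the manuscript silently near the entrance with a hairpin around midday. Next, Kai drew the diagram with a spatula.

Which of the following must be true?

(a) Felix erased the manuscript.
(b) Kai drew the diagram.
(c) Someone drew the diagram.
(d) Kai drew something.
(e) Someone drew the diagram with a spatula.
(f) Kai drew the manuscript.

(a) Not entailed — 'was erasing' is progressive on an accomplishment; it does not entail the completed 'erased'.
(b) Entailed — this follows by dropping conjuncts from the drawing event's description.
(c) Entailed — dropping 'with a spatula' and generalizing the agent leaves a sub-description the original still satisfies.
(d) Entailed — this follows by dropping conjuncts from the drawing event's description.
(e) Entailed — every conjunct here is already in the original drawing event.
(f) Not entailed — Kai drew the diagram, not the manuscript; the manuscript belongs to the erasing event.

(b), (c), (d), (e)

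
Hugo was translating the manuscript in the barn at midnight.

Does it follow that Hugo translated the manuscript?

'was translating' is progressive; for an accomplishment like 'translate the manuscript', it doesn't entail completion.

no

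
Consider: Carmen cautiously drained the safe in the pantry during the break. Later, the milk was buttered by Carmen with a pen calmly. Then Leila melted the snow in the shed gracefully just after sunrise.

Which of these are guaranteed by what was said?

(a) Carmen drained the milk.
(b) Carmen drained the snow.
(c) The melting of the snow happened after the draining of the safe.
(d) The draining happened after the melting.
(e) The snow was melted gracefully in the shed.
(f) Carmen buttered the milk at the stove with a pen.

(c), (e)

(a) Not entailed — Carmen drained the safe, not the milk; the milk belongs to the buttering event.
(b) Not entailed — Carmen drained the safe, not the snow; the snow belongs to the melting event.
(c) Entailed — the narrative places the draining before the melting.
(d) Not entailed — the narrative places the draining before the melting, not after.
(e) Entailed — this follows by dropping conjuncts from the melting event's description.
(f) Not entailed — 'at the stove' adds information not in the original event.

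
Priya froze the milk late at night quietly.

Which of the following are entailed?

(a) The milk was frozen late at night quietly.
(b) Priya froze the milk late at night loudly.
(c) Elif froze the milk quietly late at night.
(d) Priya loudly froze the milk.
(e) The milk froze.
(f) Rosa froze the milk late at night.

(a), (e)

(a) Entailed — this follows by dropping conjuncts from the freezing event's description.
(b) Not entailed — 'loudly' adds a manner not in (and inconsistent with) the original.
(c) Not entailed — the passage has Priya freezing the milk, not Elif.
(d) Not entailed — 'loudly' adds a manner not in (and inconsistent with) the original.
(e) Entailed — 'Priya froze the milk' is causative; it entails the inchoative 'the milk froze'.
(f) Not entailed — the passage has Priya freezing the milk, not Rosa.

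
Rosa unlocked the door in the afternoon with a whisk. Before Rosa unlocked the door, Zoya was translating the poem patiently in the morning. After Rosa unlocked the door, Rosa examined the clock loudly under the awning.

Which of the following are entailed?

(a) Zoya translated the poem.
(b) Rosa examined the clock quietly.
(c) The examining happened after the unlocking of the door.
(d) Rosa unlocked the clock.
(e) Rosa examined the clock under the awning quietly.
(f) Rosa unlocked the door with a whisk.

(c), (f)

(a) Not entailed — 'was translating' is progressive on an accomplishment; it does not entail the completed 'translated'.
(b) Not entailed — 'quietly' adds a manner not in (and inconsistent with) the original.
(c) Entailed — the narrative places the unlocking before the examining.
(d) Not entailed — Rosa unlocked the door, not the clock; the clock belongs to the examining event.
(e) Not entailed — 'quietly' adds a manner not in (and inconsistent with) the original.
(f) Entailed — the original entails any weakening of itself; this just drops 'in the afternoon'.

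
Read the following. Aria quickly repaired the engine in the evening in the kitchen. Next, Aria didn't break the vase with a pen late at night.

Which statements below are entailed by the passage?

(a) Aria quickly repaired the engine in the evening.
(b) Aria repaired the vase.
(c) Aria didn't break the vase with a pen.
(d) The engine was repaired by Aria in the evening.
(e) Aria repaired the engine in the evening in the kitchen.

(a) Entailed — every conjunct here is already in the original repairing event.
(b) Not entailed — Aria repaired the engine, not the vase; the vase belongs to the breaking event.
(c) Not entailed — dropping 'late at night' under negation is not valid — the original leaves open that Aria broke the vase some other way.
(d) Entailed — dropping 'quickly', 'in the kitchen' leaves a sub-description the original still satisfies.
(e) Entailed — dropping 'quickly' leaves a sub-description the original still satisfies.

(a), (d), (e)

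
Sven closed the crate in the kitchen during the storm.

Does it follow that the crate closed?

'Sven closed the crate' is the causative; it entails the inchoative 'the crate closed'.

yes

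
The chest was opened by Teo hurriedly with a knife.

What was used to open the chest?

a knife

'with a knife' marks the instrument of the opening event.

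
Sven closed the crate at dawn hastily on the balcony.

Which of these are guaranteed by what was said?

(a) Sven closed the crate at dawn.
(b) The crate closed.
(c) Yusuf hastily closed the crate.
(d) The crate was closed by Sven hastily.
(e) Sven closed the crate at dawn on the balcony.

(a), (b), (d), (e)

(a) Entailed — dropping 'hastily', 'on the balcony' leaves a sub-description the original still satisfies.
(b) Entailed — 'Sven closed the crate' is causative; it entails the inchoative 'the crate closed'.
(c) Not entailed — the passage has Sven closing the crate, not Yusuf.
(d) Entailed — this follows by dropping conjuncts from the closing event's description.
(e) Entailed — dropping 'hastily' leaves a sub-description the original still satisfies.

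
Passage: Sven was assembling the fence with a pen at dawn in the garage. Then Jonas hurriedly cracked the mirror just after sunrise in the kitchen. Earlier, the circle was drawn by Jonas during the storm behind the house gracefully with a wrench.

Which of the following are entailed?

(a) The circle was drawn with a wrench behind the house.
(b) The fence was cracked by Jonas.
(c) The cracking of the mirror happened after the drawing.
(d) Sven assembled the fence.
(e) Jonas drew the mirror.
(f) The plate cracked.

(a), (c)

(a) Entailed — this follows by dropping conjuncts from the drawing event's description.
(b) Not entailed — Jonas cracked the mirror, not the fence; the fence belongs to the assembling event.
(c) Entailed — the narrative places the drawing before the cracking.
(d) Not entailed — 'was assembling' is progressive on an accomplishment; it does not entail the completed 'assembled'.
(e) Not entailed — Jonas drew the circle, not the mirror; the mirror belongs to the cracking event.
(f) Not entailed — the mirror is what cracked, not the plate.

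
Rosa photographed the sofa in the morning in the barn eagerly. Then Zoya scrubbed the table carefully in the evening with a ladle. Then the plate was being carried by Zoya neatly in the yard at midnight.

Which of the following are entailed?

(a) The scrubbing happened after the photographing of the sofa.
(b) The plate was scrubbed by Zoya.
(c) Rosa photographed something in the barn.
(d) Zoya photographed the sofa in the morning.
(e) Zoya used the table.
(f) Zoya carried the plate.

(a), (c), (f)

(a) Entailed — the narrative places the photographing before the scrubbing.
(b) Not entailed — Zoya scrubbed the table, not the plate; the plate belongs to the carrying event.
(c) Entailed — the original entails any weakening of itself; this just drops 'eagerly', 'in the morning' and generalizes the patient.
(d) Not entailed — the passage has Rosa photographing the sofa, not Zoya.
(e) Not entailed — the table is the patient, not an instrument — Zoya used a ladle.
(f) Entailed — 'carry' is an activity; 'was carrying' entails that some carrying happened, so 'carried' holds.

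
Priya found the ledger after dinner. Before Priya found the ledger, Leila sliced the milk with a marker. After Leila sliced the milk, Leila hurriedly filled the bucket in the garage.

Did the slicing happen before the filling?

The narrative orders the slicing before the filling.

yes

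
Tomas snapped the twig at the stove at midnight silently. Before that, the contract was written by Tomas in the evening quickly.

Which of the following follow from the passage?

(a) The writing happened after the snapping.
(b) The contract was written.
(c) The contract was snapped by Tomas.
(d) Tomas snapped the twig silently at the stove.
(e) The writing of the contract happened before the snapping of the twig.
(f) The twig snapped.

(a) Not entailed — the narrative places the writing before the snapping, not after.
(b) Entailed — dropping 'in the evening', 'quickly' and generalizing the agent leaves a sub-description the original still satisfies.
(c) Not entailed — Tomas snapped the twig, not the contract; the contract belongs to the writing event.
(d) Entailed — dropping 'at midnight' leaves a sub-description the original still satisfies.
(e) Entailed — the narrative places the writing before the snapping.
(f) Entailed — 'Tomas snapped the twig' is causative; it entails the inchoative 'the twig snapped'.

(b), (d), (e), (f)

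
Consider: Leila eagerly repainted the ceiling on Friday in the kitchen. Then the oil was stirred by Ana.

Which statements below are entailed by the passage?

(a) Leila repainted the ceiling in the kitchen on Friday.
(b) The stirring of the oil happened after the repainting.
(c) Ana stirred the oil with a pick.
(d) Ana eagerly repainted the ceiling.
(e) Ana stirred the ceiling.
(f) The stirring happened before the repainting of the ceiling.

(a) Entailed — every conjunct here is already in the original repainting event.
(b) Entailed — the narrative places the repainting before the stirring.
(c) Not entailed — 'with a pick' adds information not in the original event.
(d) Not entailed — the passage has Leila repainting the ceiling, not Ana.
(e) Not entailed — Ana stirred the oil, not the ceiling; the ceiling belongs to the repainting event.
(f) Not entailed — the narrative places the repainting before the stirring, not after.

(a), (b)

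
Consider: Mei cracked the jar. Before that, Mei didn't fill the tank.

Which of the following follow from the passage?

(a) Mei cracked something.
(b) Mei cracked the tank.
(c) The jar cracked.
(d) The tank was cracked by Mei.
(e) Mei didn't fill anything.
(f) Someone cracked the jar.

(a) Entailed — the original entails any weakening of itself; this just generalizes the patient.
(b) Not entailed — Mei cracked the jar, not the tank; the tank belongs to the filling event.
(c) Entailed — 'Mei cracked the jar' is causative; it entails the inchoative 'the jar cracked'.
(d) Not entailed — Mei cracked the jar, not the tank; the tank belongs to the filling event.
(e) Not entailed — the original only denies this specific event; Mei may have filled something else.
(f) Entailed — the original entails any weakening of itself; this just generalizes the agent.

(a), (c), (f)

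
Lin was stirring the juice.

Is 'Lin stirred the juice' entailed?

'stir' is atelic; if Lin was stirring the juice, then Lin stirred the juice (for some time).

yes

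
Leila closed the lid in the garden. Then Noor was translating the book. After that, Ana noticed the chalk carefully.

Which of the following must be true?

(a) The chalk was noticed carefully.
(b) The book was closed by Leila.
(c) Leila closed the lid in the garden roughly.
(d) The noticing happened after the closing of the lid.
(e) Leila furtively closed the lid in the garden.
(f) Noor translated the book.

(a) Entailed — this follows by dropping conjuncts from the noticing event's description.
(b) Not entailed — Leila closed the lid, not the book; the book belongs to the translating event.
(c) Not entailed — 'roughly' adds information not in the original event.
(d) Entailed — the narrative places the closing before the noticing.
(e) Not entailed — 'furtively' adds information not in the original event.
(f) Not entailed — 'was translating' is progressive on an accomplishment; it does not entail the completed 'translated'.

(a), (d)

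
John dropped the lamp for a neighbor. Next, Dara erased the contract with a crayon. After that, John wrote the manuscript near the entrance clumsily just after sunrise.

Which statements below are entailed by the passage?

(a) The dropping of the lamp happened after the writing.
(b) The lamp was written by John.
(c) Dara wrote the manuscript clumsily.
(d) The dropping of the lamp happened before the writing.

(a) Not entailed — the narrative places the dropping before the writing, not after.
(b) Not entailed — John wrote the manuscript, not the lamp; the lamp belongs to the dropping event.
(c) Not entailed — the passage has John writing the manuscript, not Dara.
(d) Entailed — the narrative places the dropping before the writing.

(d)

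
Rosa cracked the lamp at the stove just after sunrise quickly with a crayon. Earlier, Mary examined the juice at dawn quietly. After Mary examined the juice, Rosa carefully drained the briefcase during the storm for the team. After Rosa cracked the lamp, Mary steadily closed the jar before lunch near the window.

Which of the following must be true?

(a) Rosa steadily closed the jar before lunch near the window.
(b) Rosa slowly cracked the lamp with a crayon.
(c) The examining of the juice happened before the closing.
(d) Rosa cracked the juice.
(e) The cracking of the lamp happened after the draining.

(c)

(a) Not entailed — the passage has Mary closing the jar, not Rosa.
(b) Not entailed — 'slowly' adds a manner not in (and inconsistent with) the original.
(c) Entailed — the narrative places the examining before the closing.
(d) Not entailed — Rosa cracked the lamp, not the juice; the juice belongs to the examining event.
(e) Not entailed — the narrative doesn't order the draining relative to the cracking.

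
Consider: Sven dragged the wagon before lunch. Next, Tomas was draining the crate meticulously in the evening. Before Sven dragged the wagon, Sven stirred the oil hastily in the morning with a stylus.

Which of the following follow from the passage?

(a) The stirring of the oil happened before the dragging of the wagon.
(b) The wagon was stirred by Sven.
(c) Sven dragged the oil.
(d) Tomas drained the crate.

(a)

(a) Entailed — the narrative places the stirring before the dragging.
(b) Not entailed — Sven stirred the oil, not the wagon; the wagon belongs to the dragging event.
(c) Not entailed — Sven dragged the wagon, not the oil; the oil belongs to the stirring event.
(d) Not entailed — 'was draining' is progressive on an accomplishment; it does not entail the completed 'drained'.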